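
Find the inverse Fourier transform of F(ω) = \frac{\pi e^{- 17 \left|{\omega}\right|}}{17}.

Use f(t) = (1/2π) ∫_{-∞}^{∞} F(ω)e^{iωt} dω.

f(t) = \frac{1}{t^{2} + 289}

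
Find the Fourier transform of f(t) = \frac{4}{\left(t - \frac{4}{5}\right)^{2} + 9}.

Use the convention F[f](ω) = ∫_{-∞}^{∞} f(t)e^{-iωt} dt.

F(ω) = \frac{4 \pi e^{- \frac{4 i \omega}{5} - 3 \left|{\omega}\right|}}{3}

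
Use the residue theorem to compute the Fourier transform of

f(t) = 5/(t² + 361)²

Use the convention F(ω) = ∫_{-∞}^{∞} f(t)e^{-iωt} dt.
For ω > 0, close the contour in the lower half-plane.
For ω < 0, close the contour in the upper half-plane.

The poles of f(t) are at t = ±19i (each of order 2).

Let g(z) = f(z)e^{-iωz}; for large |z| the factor e^{-iωz} decays in the lower half-plane when ω > 0 and in the upper half-plane when ω < 0.

Case ω > 0 (lower half-plane, clockwise contour ⇒ F(ω) = -2πi·ΣRes):
  Res_{z = - 19 i} g(z) = \frac{5 i \left(19 \omega + 1\right) e^{- 19 \omega}}{27436} (pole of order 2)
  F(ω) = -2πi·ΣRes = \frac{5 \pi \left(19 \omega + 1\right) e^{- 19 \omega}}{13718}

Case ω < 0 (upper half-plane, counterclockwise contour ⇒ F(ω) = +2πi·ΣRes):
  Res_{z = 19 i} g(z) = \frac{5 i \left(19 \omega - 1\right) e^{19 \omega}}{27436} (pole of order 2)
  F(ω) = 2πi·ΣRes = \frac{5 \pi \left(1 - 19 \omega\right) e^{19 \omega}}{13718}

Both cases combine into a single formula in |ω|:

F(ω) = \frac{5 \pi \left(19 \left|{\omega}\right| + 1\right) e^{- 19 \left|{\omega}\right|}}{13718}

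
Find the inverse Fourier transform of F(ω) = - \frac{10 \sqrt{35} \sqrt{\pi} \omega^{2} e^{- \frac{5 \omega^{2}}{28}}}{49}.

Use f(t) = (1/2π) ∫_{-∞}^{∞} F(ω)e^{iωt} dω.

f(t) = 2 \left(\frac{28 t^{2}}{5} - 2\right) e^{- \frac{7 t^{2}}{5}}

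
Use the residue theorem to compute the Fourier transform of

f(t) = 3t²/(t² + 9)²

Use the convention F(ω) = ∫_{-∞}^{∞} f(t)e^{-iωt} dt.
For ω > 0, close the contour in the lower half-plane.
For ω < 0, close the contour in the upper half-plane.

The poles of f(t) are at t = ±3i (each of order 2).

Let g(z) = f(z)e^{-iωz}; for large |z| the factor e^{-iωz} decays in the lower half-plane when ω > 0 and in the upper half-plane when ω < 0.

Case ω > 0 (lower half-plane, clockwise contour ⇒ F(ω) = -2πi·ΣRes):
  Res_{z = - 3 i} g(z) = \frac{i \left(1 - 3 \omega\right) e^{- 3 \omega}}{4} (pole of order 2)
  F(ω) = -2πi·ΣRes = \frac{\pi \left(1 - 3 \omega\right) e^{- 3 \omega}}{2}

Case ω < 0 (upper half-plane, counterclockwise contour ⇒ F(ω) = +2πi·ΣRes):
  Res_{z = 3 i} g(z) = \frac{i \left(- 3 \omega - 1\right) e^{3 \omega}}{4} (pole of order 2)
  F(ω) = 2πi·ΣRes = \frac{\pi \left(3 \omega + 1\right) e^{3 \omega}}{2}

Both cases combine into a single formula in |ω|:

F(ω) = \frac{\pi \left(1 - 3 \left|{\omega}\right|\right) e^{- 3 \left|{\omega}\right|}}{2}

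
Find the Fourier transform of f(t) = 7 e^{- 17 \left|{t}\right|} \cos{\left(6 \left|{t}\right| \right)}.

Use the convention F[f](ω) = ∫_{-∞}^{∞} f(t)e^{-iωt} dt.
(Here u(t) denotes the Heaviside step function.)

F(ω) = \frac{238 \left(\omega^{2} + 325\right)}{\omega^{4} + 506 \omega^{2} + 105625}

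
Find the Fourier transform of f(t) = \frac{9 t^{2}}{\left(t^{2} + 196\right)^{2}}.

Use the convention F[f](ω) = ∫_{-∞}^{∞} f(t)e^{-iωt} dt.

F(ω) = \frac{9 \pi \left(1 - 14 \left|{\omega}\right|\right) e^{- 14 \left|{\omega}\right|}}{28}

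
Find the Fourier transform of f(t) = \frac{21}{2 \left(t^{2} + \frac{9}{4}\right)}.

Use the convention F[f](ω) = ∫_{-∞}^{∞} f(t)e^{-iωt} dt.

F(ω) = 7 \pi e^{- \frac{3 \left|{\omega}\right|}{2}}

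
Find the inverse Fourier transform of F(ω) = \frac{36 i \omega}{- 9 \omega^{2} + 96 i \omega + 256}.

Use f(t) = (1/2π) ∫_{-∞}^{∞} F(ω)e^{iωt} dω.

f(t) = 4 \left(1 - \frac{16 t}{3}\right) e^{- \frac{16 t}{3}} u\left(t\right)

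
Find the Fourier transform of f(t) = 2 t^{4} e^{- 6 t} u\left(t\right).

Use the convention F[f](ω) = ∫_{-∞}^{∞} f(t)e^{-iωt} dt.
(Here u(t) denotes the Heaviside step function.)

F(ω) = \frac{48}{\left(i \omega + 6\right)^{5}}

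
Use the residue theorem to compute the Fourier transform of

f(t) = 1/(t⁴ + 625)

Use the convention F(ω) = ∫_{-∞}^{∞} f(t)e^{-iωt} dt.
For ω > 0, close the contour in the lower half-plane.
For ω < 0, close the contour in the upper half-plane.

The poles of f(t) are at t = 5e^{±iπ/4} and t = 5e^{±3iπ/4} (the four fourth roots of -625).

Let g(z) = f(z)e^{-iωz}; for large |z| the factor e^{-iωz} decays in the lower half-plane when ω > 0 and in the upper half-plane when ω < 0.

Case ω > 0 (lower half-plane, clockwise contour ⇒ F(ω) = -2πi·ΣRes):
  Res_{z = - \frac{5 \sqrt{2}}{2} - \frac{5 \sqrt{2} i}{2}} g(z) = \frac{\sqrt{2} i \left(1 - i\right) e^{\frac{5 \sqrt{2} \omega \left(-1 + i\right)}{2}}}{1000}
  Res_{z = \frac{5 \sqrt{2}}{2} - \frac{5 \sqrt{2} i}{2}} g(z) = \frac{\sqrt{2} i \left(1 + i\right) e^{- \frac{5 \sqrt{2} \omega \left(1 + i\right)}{2}}}{1000}
  F(ω) = -2πi·ΣRes = \frac{\sqrt{2} \pi \left(1 - i\right) \left(e^{5 \sqrt{2} i \omega} + i\right) e^{- \frac{5 \sqrt{2} \omega \left(1 + i\right)}{2}}}{500} = \frac{\pi e^{- \frac{5 \sqrt{2} \omega}{2}} \sin{\left(\frac{5 \sqrt{2} \omega}{2} + \frac{\pi}{4} \right)}}{125}

Case ω < 0 (upper half-plane, counterclockwise contour ⇒ F(ω) = +2πi·ΣRes):
  Res_{z = \frac{5 \sqrt{2}}{2} + \frac{5 \sqrt{2} i}{2}} g(z) = \frac{\sqrt{2} i \left(-1 + i\right) e^{\frac{5 \sqrt{2} \omega \left(1 - i\right)}{2}}}{1000}
  Res_{z = - \frac{5 \sqrt{2}}{2} + \frac{5 \sqrt{2} i}{2}} g(z) = \frac{\sqrt{2} \left(1 - i\right) e^{\frac{5 \sqrt{2} \omega \left(1 + i\right)}{2}}}{1000}
  F(ω) = 2πi·ΣRes = - \frac{\sqrt{2} i \pi \left(i \left(1 - i\right) e^{\frac{5 \sqrt{2} \omega \left(1 - i\right)}{2}} - \left(1 - i\right) e^{\frac{5 \sqrt{2} \omega \left(1 + i\right)}{2}}\right)}{500} = \frac{\pi e^{\frac{5 \sqrt{2} \omega}{2}} \cos{\left(\frac{5 \sqrt{2} \omega}{2} + \frac{\pi}{4} \right)}}{125}

Both cases combine into a single formula in |ω|:

F(ω) = \frac{\pi e^{- \frac{5 \sqrt{2} \left|{\omega}\right|}{2}} \sin{\left(\frac{5 \sqrt{2} \left|{\omega}\right|}{2} + \frac{\pi}{4} \right)}}{125}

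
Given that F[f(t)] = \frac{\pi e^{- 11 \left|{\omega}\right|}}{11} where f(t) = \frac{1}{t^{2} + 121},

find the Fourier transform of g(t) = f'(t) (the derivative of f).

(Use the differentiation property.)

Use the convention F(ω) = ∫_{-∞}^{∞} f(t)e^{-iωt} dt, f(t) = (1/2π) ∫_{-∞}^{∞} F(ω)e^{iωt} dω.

F[g](ω) = \frac{i \pi \omega e^{- 11 \left|{\omega}\right|}}{11}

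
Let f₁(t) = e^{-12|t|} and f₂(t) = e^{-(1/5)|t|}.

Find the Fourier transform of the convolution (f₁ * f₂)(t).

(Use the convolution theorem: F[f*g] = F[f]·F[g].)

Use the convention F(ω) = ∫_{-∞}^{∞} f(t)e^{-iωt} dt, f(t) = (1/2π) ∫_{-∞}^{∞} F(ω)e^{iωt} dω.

F[f₁*f₂](ω) = \frac{240}{\left(\omega^{2} + 144\right) \left(25 \omega^{2} + 1\right)}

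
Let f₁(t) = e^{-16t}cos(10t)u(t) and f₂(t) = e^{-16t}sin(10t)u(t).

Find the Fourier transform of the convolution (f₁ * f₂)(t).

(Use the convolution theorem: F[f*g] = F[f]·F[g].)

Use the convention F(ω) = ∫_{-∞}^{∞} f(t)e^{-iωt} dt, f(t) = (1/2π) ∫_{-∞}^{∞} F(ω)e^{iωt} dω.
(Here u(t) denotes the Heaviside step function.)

F[f₁*f₂](ω) = \frac{10 \left(i \omega + 16\right)}{\left(\left(i \omega + 16\right)^{2} + 100\right)^{2}}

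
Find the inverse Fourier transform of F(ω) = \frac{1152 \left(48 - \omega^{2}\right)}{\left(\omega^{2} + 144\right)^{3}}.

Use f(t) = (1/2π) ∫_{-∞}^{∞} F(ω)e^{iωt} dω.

f(t) = 8 t^{2} e^{- 12 \left|{t}\right|}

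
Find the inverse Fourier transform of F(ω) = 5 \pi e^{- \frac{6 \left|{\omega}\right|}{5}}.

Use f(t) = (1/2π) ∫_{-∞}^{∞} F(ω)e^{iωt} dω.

f(t) = \frac{6}{t^{2} + \frac{36}{25}}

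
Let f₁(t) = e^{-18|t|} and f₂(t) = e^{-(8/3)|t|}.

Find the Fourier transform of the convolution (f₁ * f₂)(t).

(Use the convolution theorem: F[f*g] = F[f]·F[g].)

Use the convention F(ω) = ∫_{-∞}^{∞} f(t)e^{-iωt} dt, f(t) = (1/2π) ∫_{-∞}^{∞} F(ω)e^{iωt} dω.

F[f₁*f₂](ω) = \frac{1728}{\left(\omega^{2} + 324\right) \left(9 \omega^{2} + 64\right)}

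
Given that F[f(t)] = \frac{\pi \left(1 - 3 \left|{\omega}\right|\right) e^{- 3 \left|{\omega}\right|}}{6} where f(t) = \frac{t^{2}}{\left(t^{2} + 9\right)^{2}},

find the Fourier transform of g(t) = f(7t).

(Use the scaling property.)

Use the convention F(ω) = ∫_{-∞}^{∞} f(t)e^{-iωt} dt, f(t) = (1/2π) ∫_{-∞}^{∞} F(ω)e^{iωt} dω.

F[g](ω) = \frac{\pi \left(7 - 3 \left|{\omega}\right|\right) e^{- \frac{3 \left|{\omega}\right|}{7}}}{294}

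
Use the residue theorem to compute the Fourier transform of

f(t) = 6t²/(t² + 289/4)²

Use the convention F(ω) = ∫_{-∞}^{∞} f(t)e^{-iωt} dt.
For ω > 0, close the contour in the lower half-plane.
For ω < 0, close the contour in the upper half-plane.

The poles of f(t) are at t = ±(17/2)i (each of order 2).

Let g(z) = f(z)e^{-iωz}; for large |z| the factor e^{-iωz} decays in the lower half-plane when ω > 0 and in the upper half-plane when ω < 0.

Case ω > 0 (lower half-plane, clockwise contour ⇒ F(ω) = -2πi·ΣRes):
  Res_{z = - \frac{17 i}{2}} g(z) = \frac{3 i \left(2 - 17 \omega\right) e^{- \frac{17 \omega}{2}}}{34} (pole of order 2)
  F(ω) = -2πi·ΣRes = \frac{3 \pi \left(2 - 17 \omega\right) e^{- \frac{17 \omega}{2}}}{17}

Case ω < 0 (upper half-plane, counterclockwise contour ⇒ F(ω) = +2πi·ΣRes):
  Res_{z = \frac{17 i}{2}} g(z) = \frac{3 i \left(- 17 \omega - 2\right) e^{\frac{17 \omega}{2}}}{34} (pole of order 2)
  F(ω) = 2πi·ΣRes = \frac{3 \pi \left(17 \omega + 2\right) e^{\frac{17 \omega}{2}}}{17}

Both cases combine into a single formula in |ω|:

F(ω) = \frac{3 \pi \left(2 - 17 \left|{\omega}\right|\right) e^{- \frac{17 \left|{\omega}\right|}{2}}}{17}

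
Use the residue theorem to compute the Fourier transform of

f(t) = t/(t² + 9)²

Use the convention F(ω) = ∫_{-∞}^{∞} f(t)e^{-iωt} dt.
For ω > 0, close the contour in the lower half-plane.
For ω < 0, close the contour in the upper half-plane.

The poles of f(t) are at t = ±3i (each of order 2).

Let g(z) = f(z)e^{-iωz}; for large |z| the factor e^{-iωz} decays in the lower half-plane when ω > 0 and in the upper half-plane when ω < 0.

Case ω > 0 (lower half-plane, clockwise contour ⇒ F(ω) = -2πi·ΣRes):
  Res_{z = - 3 i} g(z) = \frac{\omega e^{- 3 \omega}}{12} (pole of order 2)
  F(ω) = -2πi·ΣRes = - \frac{i \pi \omega e^{- 3 \omega}}{6}

Case ω < 0 (upper half-plane, counterclockwise contour ⇒ F(ω) = +2πi·ΣRes):
  Res_{z = 3 i} g(z) = - \frac{\omega e^{3 \omega}}{12} (pole of order 2)
  F(ω) = 2πi·ΣRes = - \frac{i \pi \omega e^{3 \omega}}{6}

Both cases combine into a single formula in |ω|:

F(ω) = - \frac{i \pi \omega e^{- 3 \left|{\omega}\right|}}{6}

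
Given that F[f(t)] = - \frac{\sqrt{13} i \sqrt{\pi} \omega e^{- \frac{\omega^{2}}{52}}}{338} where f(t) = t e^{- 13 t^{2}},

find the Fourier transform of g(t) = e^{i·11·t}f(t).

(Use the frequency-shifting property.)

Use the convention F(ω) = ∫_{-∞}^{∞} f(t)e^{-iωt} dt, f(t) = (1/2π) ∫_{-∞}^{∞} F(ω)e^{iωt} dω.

F[g](ω) = \frac{\sqrt{13} i \sqrt{\pi} \left(11 - \omega\right) e^{- \frac{\left(\omega - 11\right)^{2}}{52}}}{338}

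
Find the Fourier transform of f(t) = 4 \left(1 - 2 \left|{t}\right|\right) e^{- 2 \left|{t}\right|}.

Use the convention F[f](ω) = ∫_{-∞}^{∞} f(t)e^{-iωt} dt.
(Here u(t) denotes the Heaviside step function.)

F(ω) = \frac{32 \omega^{2}}{\left(\omega^{2} + 4\right)^{2}}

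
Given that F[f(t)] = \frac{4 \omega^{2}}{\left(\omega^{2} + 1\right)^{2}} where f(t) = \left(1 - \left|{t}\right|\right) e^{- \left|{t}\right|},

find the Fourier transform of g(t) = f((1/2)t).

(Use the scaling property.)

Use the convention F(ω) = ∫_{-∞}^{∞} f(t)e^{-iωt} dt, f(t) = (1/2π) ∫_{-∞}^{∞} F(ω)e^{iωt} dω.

F[g](ω) = \frac{32 \omega^{2}}{\left(4 \omega^{2} + 1\right)^{2}}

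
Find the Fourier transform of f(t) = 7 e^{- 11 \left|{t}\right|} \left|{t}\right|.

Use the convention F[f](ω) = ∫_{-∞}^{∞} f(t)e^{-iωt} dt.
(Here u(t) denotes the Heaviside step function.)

F(ω) = \frac{14 \left(121 - \omega^{2}\right)}{\left(\omega^{2} + 121\right)^{2}}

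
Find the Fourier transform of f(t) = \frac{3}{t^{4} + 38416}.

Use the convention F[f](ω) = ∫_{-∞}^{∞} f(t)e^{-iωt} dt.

F(ω) = \frac{3 \pi e^{- 7 \sqrt{2} \left|{\omega}\right|} \sin{\left(7 \sqrt{2} \left|{\omega}\right| + \frac{\pi}{4} \right)}}{2744}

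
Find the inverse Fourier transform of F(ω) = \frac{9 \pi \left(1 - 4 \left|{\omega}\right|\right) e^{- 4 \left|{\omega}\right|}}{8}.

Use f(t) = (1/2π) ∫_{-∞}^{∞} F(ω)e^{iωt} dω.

f(t) = \frac{9 t^{2}}{\left(t^{2} + 16\right)^{2}}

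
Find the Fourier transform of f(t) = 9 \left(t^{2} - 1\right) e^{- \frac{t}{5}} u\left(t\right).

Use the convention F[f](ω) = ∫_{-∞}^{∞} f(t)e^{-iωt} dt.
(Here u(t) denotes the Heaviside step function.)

F(ω) = \frac{45 \left(250 i \omega - \left(5 i \omega + 1\right)^{3} + 50\right)}{\left(5 i \omega + 1\right)^{4}}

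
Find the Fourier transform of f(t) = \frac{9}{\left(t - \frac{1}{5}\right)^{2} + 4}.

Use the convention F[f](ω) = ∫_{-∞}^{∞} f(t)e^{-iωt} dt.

F(ω) = \frac{9 \pi e^{- \frac{i \omega}{5} - 2 \left|{\omega}\right|}}{2}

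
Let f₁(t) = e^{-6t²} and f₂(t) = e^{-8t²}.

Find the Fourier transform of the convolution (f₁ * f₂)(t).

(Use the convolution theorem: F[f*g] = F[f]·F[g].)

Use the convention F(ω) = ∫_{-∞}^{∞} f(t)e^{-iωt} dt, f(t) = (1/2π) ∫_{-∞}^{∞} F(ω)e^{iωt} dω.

F[f₁*f₂](ω) = \frac{\sqrt{3} \pi e^{- \frac{7 \omega^{2}}{96}}}{12}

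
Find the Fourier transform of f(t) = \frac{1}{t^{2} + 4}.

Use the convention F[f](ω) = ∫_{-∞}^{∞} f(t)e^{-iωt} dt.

F(ω) = \frac{\pi e^{- 2 \left|{\omega}\right|}}{2}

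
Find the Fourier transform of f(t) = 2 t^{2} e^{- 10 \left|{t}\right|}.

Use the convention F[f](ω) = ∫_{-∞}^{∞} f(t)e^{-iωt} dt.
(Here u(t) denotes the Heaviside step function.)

F(ω) = \frac{80 \left(100 - 3 \omega^{2}\right)}{\left(\omega^{2} + 100\right)^{3}}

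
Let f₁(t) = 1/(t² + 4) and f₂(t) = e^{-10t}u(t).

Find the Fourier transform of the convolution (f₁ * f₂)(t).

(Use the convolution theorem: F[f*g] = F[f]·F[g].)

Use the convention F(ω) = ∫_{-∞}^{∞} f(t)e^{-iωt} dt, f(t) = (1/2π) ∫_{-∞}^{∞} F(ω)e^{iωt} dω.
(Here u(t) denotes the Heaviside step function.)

F[f₁*f₂](ω) = \frac{\pi e^{- 2 \left|{\omega}\right|}}{2 \left(i \omega + 10\right)}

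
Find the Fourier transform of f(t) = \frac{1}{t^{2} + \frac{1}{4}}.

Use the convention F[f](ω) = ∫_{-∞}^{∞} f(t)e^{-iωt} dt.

F(ω) = 2 \pi e^{- \frac{\left|{\omega}\right|}{2}}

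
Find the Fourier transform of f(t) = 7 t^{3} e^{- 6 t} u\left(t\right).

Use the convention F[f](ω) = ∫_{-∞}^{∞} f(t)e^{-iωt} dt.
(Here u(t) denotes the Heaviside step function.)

F(ω) = \frac{42}{\left(i \omega + 6\right)^{4}}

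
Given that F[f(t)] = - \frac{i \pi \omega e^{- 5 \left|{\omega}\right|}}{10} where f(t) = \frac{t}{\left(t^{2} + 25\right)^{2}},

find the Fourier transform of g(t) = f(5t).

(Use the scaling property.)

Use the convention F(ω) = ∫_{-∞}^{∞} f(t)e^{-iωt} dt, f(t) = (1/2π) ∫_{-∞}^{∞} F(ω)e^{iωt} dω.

F[g](ω) = - \frac{i \pi \omega e^{- \left|{\omega}\right|}}{250}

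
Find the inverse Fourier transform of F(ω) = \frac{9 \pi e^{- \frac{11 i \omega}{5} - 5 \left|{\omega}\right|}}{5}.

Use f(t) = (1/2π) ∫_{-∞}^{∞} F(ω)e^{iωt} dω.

f(t) = \frac{9}{\left(t - \frac{11}{5}\right)^{2} + 25}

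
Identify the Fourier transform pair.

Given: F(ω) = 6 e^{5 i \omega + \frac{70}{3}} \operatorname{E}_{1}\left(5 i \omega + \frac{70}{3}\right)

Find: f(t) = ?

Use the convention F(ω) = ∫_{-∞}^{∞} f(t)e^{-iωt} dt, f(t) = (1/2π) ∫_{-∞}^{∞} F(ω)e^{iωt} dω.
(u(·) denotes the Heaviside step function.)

f(t) = \frac{6 e^{- \frac{14 t}{3}} u\left(t\right)}{t + 5}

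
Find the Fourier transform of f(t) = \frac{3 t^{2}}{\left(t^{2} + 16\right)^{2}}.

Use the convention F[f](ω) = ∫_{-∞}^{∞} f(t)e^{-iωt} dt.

F(ω) = \frac{3 \pi \left(1 - 4 \left|{\omega}\right|\right) e^{- 4 \left|{\omega}\right|}}{8}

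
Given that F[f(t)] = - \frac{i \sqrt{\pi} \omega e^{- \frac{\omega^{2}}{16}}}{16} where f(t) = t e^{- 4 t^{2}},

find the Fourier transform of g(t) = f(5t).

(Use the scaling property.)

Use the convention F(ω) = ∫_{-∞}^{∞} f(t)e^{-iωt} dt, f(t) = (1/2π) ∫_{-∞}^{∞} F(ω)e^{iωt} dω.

F[g](ω) = - \frac{i \sqrt{\pi} \omega e^{- \frac{\omega^{2}}{400}}}{400}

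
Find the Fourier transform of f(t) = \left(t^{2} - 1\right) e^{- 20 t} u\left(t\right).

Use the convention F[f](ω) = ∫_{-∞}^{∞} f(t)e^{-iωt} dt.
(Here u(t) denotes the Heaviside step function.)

F(ω) = \frac{2 i \omega - \left(i \omega + 20\right)^{3} + 40}{\left(i \omega + 20\right)^{4}}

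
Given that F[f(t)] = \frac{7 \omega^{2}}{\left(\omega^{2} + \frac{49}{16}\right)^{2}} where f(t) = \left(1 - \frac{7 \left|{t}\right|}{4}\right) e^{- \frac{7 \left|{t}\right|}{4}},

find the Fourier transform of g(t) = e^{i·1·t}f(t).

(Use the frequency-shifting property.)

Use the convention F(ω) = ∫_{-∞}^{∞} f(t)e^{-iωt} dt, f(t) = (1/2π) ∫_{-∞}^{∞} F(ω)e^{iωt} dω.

F[g](ω) = \frac{1792 \left(\omega - 1\right)^{2}}{\left(16 \left(\omega - 1\right)^{2} + 49\right)^{2}}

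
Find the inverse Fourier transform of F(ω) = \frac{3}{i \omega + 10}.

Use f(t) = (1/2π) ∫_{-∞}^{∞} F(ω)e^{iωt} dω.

f(t) = 3 e^{- 10 t} u\left(t\right)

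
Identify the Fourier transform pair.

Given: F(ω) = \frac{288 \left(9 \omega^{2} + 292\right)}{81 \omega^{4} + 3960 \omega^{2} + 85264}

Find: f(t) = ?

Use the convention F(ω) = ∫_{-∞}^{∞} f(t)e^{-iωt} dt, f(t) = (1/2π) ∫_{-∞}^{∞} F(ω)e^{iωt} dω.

f(t) = 3 e^{- \frac{16 \left|{t}\right|}{3}} \cos{\left(2 t \right)}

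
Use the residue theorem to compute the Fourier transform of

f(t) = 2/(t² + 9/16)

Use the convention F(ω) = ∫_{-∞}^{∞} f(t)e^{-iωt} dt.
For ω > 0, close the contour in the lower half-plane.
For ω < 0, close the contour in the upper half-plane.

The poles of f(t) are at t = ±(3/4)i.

Let g(z) = f(z)e^{-iωz}; for large |z| the factor e^{-iωz} decays in the lower half-plane when ω > 0 and in the upper half-plane when ω < 0.

Case ω > 0 (lower half-plane, clockwise contour ⇒ F(ω) = -2πi·ΣRes):
  Res_{z = - \frac{3 i}{4}} g(z) = \frac{4 i e^{- \frac{3 \omega}{4}}}{3}
  F(ω) = -2πi·ΣRes = \frac{8 \pi e^{- \frac{3 \omega}{4}}}{3}

Case ω < 0 (upper half-plane, counterclockwise contour ⇒ F(ω) = +2πi·ΣRes):
  Res_{z = \frac{3 i}{4}} g(z) = - \frac{4 i e^{\frac{3 \omega}{4}}}{3}
  F(ω) = 2πi·ΣRes = \frac{8 \pi e^{\frac{3 \omega}{4}}}{3}

Both cases combine into a single formula in |ω|:

F(ω) = \frac{8 \pi e^{- \frac{3 \left|{\omega}\right|}{4}}}{3}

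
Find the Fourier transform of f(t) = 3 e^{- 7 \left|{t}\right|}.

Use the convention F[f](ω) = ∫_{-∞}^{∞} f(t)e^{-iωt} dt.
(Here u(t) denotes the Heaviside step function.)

F(ω) = \frac{42}{\omega^{2} + 49}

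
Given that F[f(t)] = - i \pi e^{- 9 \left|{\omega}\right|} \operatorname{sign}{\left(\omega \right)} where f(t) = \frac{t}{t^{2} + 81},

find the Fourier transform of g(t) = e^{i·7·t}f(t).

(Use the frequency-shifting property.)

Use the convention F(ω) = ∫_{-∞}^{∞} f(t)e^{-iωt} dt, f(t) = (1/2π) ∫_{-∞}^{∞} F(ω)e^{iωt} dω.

F[g](ω) = - i \pi e^{- 9 \left|{\omega - 7}\right|} \operatorname{sign}{\left(\omega - 7 \right)}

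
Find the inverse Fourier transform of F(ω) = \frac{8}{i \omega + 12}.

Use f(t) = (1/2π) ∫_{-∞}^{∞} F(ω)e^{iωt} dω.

f(t) = 8 e^{- 12 t} u\left(t\right)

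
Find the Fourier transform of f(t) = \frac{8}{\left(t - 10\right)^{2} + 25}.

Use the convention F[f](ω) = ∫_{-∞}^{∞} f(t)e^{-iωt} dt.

F(ω) = \frac{8 \pi e^{- 10 i \omega - 5 \left|{\omega}\right|}}{5}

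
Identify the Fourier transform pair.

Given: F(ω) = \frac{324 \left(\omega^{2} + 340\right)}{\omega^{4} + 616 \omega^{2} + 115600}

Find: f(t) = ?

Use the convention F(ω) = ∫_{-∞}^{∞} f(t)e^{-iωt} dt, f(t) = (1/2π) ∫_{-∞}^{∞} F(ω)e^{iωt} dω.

f(t) = 9 e^{- 18 \left|{t}\right|} \cos{\left(4 \left|{t}\right| \right)}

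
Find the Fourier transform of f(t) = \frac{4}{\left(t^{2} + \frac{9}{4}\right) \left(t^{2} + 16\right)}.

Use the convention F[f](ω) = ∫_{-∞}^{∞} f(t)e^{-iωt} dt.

F(ω) = - \frac{4 \pi e^{- 4 \left|{\omega}\right|}}{55} + \frac{32 \pi e^{- \frac{3 \left|{\omega}\right|}{2}}}{165}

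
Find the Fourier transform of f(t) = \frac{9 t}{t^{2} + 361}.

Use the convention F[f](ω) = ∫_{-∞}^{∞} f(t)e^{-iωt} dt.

F(ω) = - 9 i \pi e^{- 19 \left|{\omega}\right|} \operatorname{sign}{\left(\omega \right)}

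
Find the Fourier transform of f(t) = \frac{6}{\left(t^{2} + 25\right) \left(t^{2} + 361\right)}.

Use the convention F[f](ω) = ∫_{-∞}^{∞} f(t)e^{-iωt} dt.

F(ω) = \frac{\pi \left(19 e^{14 \left|{\omega}\right|} - 5\right) e^{- 19 \left|{\omega}\right|}}{5320}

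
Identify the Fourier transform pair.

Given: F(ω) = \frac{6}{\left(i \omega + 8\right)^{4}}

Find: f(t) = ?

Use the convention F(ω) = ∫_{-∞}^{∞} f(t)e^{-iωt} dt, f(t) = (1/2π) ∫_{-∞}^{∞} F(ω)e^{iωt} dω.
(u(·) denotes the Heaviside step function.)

f(t) = t^{3} e^{- 8 t} u\left(t\right)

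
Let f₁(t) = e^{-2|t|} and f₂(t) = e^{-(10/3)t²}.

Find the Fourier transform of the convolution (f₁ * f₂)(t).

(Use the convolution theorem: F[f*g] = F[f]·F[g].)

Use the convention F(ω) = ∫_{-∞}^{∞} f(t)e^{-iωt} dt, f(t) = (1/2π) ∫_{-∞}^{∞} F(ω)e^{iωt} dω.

F[f₁*f₂](ω) = \frac{2 \sqrt{30} \sqrt{\pi} e^{- \frac{3 \omega^{2}}{40}}}{5 \left(\omega^{2} + 4\right)}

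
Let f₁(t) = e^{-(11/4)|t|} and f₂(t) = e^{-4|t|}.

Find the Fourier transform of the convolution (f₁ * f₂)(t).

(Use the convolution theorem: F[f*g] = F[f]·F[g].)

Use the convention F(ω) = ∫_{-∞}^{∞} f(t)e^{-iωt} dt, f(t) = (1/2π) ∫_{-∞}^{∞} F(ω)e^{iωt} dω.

F[f₁*f₂](ω) = \frac{704}{\left(\omega^{2} + 16\right) \left(16 \omega^{2} + 121\right)}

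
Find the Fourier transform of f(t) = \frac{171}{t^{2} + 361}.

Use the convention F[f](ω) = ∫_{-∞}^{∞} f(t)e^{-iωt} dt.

F(ω) = 9 \pi e^{- 19 \left|{\omega}\right|}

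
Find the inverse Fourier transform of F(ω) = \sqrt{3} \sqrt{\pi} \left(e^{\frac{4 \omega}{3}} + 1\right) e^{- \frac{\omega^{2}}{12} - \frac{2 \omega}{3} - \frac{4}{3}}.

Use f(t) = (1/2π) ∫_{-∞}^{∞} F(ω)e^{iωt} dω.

f(t) = 6 e^{- 3 t^{2}} \cos{\left(4 t \right)}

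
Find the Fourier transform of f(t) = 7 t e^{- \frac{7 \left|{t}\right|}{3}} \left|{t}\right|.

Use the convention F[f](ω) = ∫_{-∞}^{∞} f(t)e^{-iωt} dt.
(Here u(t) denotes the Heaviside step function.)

F(ω) = \frac{6804 i \omega \left(3 \omega^{2} - 49\right)}{\left(9 \omega^{2} + 49\right)^{3}}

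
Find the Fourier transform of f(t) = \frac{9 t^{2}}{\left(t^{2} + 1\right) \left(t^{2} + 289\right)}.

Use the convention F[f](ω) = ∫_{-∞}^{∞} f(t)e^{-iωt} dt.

F(ω) = \frac{\pi \left(17 - e^{16 \left|{\omega}\right|}\right) e^{- 17 \left|{\omega}\right|}}{32}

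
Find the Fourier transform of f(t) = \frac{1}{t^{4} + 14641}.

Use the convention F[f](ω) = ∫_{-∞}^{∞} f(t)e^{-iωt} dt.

F(ω) = \frac{\pi e^{- \frac{11 \sqrt{2} \left|{\omega}\right|}{2}} \sin{\left(\frac{11 \sqrt{2} \left|{\omega}\right|}{2} + \frac{\pi}{4} \right)}}{1331}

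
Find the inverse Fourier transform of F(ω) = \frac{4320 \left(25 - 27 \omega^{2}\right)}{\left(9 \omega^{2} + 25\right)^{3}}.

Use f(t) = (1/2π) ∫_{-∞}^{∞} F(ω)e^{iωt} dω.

f(t) = 8 t^{2} e^{- \frac{5 \left|{t}\right|}{3}}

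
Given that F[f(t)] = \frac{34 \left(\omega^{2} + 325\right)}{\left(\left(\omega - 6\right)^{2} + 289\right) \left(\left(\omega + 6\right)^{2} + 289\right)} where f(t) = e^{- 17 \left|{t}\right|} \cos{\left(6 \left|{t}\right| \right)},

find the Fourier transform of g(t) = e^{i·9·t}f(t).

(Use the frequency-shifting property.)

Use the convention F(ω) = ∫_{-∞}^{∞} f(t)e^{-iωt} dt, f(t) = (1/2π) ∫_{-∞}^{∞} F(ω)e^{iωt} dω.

F[g](ω) = \frac{34 \left(\left(\omega - 9\right)^{2} + 325\right)}{\left(\left(\omega - 15\right)^{2} + 289\right) \left(\left(\omega - 3\right)^{2} + 289\right)}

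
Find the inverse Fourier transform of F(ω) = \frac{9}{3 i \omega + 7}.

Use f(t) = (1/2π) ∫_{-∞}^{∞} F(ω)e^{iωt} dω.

f(t) = 3 e^{- \frac{7 t}{3}} u\left(t\right)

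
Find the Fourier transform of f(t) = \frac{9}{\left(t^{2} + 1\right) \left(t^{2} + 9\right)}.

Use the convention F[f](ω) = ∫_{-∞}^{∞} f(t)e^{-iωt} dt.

F(ω) = \frac{3 \pi \left(3 e^{2 \left|{\omega}\right|} - 1\right) e^{- 3 \left|{\omega}\right|}}{8}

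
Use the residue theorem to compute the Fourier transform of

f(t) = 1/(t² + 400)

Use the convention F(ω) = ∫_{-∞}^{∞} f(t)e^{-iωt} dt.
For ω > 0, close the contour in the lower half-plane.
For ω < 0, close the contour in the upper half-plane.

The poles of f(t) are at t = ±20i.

Let g(z) = f(z)e^{-iωz}; for large |z| the factor e^{-iωz} decays in the lower half-plane when ω > 0 and in the upper half-plane when ω < 0.

Case ω > 0 (lower half-plane, clockwise contour ⇒ F(ω) = -2πi·ΣRes):
  Res_{z = - 20 i} g(z) = \frac{i e^{- 20 \omega}}{40}
  F(ω) = -2πi·ΣRes = \frac{\pi e^{- 20 \omega}}{20}

Case ω < 0 (upper half-plane, counterclockwise contour ⇒ F(ω) = +2πi·ΣRes):
  Res_{z = 20 i} g(z) = - \frac{i e^{20 \omega}}{40}
  F(ω) = 2πi·ΣRes = \frac{\pi e^{20 \omega}}{20}

Both cases combine into a single formula in |ω|:

F(ω) = \frac{\pi e^{- 20 \left|{\omega}\right|}}{20}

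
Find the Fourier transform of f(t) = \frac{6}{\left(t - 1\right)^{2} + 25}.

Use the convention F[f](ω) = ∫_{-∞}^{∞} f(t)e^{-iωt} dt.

F(ω) = \frac{6 \pi e^{- i \omega - 5 \left|{\omega}\right|}}{5}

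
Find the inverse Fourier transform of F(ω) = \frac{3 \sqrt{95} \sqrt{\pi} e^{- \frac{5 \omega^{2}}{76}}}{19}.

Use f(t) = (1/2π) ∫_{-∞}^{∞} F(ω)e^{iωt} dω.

f(t) = 3 e^{- \frac{19 t^{2}}{5}}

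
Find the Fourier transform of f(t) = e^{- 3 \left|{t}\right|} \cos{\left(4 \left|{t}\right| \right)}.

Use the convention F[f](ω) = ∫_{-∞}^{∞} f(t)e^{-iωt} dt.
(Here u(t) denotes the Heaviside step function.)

F(ω) = \frac{6 \left(\omega^{2} + 25\right)}{\omega^{4} - 14 \omega^{2} + 625}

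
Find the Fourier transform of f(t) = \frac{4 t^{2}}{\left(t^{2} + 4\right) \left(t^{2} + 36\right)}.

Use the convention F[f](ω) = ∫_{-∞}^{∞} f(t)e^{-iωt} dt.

F(ω) = \frac{\pi \left(3 - e^{4 \left|{\omega}\right|}\right) e^{- 6 \left|{\omega}\right|}}{4}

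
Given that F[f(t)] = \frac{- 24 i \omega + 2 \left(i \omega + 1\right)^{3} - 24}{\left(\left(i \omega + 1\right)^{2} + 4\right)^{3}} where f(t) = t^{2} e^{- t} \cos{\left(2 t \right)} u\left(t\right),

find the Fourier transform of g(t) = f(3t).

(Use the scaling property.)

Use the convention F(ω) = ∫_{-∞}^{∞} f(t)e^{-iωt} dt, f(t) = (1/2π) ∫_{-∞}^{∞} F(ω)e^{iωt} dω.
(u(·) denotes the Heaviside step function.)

F[g](ω) = \frac{18 \left(- 108 i \omega + \left(i \omega + 3\right)^{3} - 324\right)}{\left(\left(i \omega + 3\right)^{2} + 36\right)^{3}}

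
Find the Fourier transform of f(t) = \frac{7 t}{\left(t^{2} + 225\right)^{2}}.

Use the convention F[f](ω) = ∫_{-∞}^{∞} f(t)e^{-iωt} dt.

F(ω) = - \frac{7 i \pi \omega e^{- 15 \left|{\omega}\right|}}{30}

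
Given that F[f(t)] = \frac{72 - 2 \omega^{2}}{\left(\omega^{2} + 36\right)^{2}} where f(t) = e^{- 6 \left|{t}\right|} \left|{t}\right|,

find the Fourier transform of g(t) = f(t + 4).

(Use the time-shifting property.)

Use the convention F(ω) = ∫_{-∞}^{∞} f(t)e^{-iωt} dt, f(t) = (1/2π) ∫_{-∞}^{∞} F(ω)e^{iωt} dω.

F[g](ω) = \frac{2 \left(36 - \omega^{2}\right) e^{4 i \omega}}{\left(\omega^{2} + 36\right)^{2}}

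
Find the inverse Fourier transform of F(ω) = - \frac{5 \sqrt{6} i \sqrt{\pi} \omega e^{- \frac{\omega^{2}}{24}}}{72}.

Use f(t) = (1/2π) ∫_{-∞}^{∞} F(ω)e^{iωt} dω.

f(t) = 5 t e^{- 6 t^{2}}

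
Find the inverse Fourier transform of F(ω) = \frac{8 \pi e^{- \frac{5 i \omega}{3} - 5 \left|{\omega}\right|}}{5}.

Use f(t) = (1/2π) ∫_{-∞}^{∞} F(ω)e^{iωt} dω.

f(t) = \frac{8}{\left(t - \frac{5}{3}\right)^{2} + 25}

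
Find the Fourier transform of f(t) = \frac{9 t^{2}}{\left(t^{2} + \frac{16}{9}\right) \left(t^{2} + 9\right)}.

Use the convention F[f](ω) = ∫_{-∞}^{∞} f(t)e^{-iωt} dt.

F(ω) = \frac{243 \pi e^{- 3 \left|{\omega}\right|}}{65} - \frac{108 \pi e^{- \frac{4 \left|{\omega}\right|}{3}}}{65}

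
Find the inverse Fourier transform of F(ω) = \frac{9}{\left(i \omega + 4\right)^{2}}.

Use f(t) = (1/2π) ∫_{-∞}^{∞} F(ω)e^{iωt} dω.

f(t) = 9 t e^{- 4 t} u\left(t\right)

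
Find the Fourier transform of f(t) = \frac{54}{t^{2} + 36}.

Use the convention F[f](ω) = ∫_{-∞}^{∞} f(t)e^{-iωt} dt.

F(ω) = 9 \pi e^{- 6 \left|{\omega}\right|}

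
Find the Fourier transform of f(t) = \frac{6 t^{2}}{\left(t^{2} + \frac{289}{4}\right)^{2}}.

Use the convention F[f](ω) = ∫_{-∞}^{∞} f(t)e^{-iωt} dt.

F(ω) = \frac{3 \pi \left(2 - 17 \left|{\omega}\right|\right) e^{- \frac{17 \left|{\omega}\right|}{2}}}{17}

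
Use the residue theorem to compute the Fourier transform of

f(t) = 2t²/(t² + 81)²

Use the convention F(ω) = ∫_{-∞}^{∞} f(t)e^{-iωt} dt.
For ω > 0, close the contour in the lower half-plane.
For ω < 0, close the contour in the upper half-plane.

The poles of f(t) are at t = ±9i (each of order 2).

Let g(z) = f(z)e^{-iωz}; for large |z| the factor e^{-iωz} decays in the lower half-plane when ω > 0 and in the upper half-plane when ω < 0.

Case ω > 0 (lower half-plane, clockwise contour ⇒ F(ω) = -2πi·ΣRes):
  Res_{z = - 9 i} g(z) = \frac{i \left(1 - 9 \omega\right) e^{- 9 \omega}}{18} (pole of order 2)
  F(ω) = -2πi·ΣRes = \frac{\pi \left(1 - 9 \omega\right) e^{- 9 \omega}}{9}

Case ω < 0 (upper half-plane, counterclockwise contour ⇒ F(ω) = +2πi·ΣRes):
  Res_{z = 9 i} g(z) = \frac{i \left(- 9 \omega - 1\right) e^{9 \omega}}{18} (pole of order 2)
  F(ω) = 2πi·ΣRes = \frac{\pi \left(9 \omega + 1\right) e^{9 \omega}}{9}

Both cases combine into a single formula in |ω|:

F(ω) = \frac{\pi \left(1 - 9 \left|{\omega}\right|\right) e^{- 9 \left|{\omega}\right|}}{9}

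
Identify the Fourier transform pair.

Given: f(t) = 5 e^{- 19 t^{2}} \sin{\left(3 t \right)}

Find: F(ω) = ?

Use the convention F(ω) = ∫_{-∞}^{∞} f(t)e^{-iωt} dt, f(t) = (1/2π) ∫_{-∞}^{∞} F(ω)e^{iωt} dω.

F(ω) = \frac{5 \sqrt{19} i \sqrt{\pi} \left(1 - e^{\frac{3 \omega}{19}}\right) e^{- \frac{\omega^{2}}{76} - \frac{3 \omega}{38} - \frac{9}{76}}}{38}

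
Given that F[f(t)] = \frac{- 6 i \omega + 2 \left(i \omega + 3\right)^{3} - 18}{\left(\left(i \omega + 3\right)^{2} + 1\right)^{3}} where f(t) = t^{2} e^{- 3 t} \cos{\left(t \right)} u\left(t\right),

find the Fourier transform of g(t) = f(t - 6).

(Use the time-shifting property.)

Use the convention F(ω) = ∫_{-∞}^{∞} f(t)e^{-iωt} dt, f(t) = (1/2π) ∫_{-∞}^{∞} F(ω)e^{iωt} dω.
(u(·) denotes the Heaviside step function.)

F[g](ω) = \frac{2 \left(- 3 i \omega + \left(i \omega + 3\right)^{3} - 9\right) e^{- 6 i \omega}}{\left(\left(i \omega + 3\right)^{2} + 1\right)^{3}}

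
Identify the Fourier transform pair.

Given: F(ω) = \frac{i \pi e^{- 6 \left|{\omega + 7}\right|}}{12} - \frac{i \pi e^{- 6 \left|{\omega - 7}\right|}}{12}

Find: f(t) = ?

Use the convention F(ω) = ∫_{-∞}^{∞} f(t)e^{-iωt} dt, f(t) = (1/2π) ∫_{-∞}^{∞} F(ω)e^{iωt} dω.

f(t) = \frac{\sin{\left(7 t \right)}}{t^{2} + 36}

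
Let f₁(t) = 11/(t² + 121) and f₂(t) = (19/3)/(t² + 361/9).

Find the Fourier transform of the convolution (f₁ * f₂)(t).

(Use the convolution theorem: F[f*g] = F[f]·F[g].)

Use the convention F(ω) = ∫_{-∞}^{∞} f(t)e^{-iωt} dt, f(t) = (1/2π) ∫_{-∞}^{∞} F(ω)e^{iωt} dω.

F[f₁*f₂](ω) = \pi^{2} e^{- \frac{52 \left|{\omega}\right|}{3}}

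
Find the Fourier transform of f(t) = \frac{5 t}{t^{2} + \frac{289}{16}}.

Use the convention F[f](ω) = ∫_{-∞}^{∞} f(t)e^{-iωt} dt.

F(ω) = - 5 i \pi e^{- \frac{17 \left|{\omega}\right|}{4}} \operatorname{sign}{\left(\omega \right)}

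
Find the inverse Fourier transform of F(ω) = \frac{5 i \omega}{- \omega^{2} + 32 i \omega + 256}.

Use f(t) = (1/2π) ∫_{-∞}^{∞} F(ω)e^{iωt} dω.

f(t) = 5 \left(1 - 16 t\right) e^{- 16 t} u\left(t\right)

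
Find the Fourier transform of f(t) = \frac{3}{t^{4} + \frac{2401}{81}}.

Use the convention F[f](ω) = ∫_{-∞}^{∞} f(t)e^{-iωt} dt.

F(ω) = \frac{81 \pi e^{- \frac{7 \sqrt{2} \left|{\omega}\right|}{6}} \sin{\left(\frac{7 \sqrt{2} \left|{\omega}\right|}{6} + \frac{\pi}{4} \right)}}{343}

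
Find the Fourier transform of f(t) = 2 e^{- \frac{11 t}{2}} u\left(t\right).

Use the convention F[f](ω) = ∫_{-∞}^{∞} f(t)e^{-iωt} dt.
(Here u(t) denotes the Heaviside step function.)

F(ω) = \frac{4}{2 i \omega + 11}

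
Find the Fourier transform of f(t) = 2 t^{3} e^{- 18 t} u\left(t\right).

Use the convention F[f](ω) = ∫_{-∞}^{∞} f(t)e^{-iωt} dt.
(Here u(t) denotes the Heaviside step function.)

F(ω) = \frac{12}{\left(i \omega + 18\right)^{4}}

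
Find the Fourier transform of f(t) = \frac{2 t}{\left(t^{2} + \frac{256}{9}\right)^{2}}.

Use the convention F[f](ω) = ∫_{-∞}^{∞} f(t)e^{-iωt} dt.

F(ω) = - \frac{3 i \pi \omega e^{- \frac{16 \left|{\omega}\right|}{3}}}{16}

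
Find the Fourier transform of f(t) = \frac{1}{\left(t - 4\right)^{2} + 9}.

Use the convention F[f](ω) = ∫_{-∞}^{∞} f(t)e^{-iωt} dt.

F(ω) = \frac{\pi e^{- 4 i \omega - 3 \left|{\omega}\right|}}{3}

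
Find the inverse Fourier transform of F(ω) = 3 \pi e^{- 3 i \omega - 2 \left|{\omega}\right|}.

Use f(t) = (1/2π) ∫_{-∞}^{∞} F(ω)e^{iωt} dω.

f(t) = \frac{6}{\left(t - 3\right)^{2} + 4}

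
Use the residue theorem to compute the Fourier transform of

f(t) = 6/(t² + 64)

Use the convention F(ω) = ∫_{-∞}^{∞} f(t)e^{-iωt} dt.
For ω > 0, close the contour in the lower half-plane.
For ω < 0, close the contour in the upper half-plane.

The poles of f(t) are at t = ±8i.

Let g(z) = f(z)e^{-iωz}; for large |z| the factor e^{-iωz} decays in the lower half-plane when ω > 0 and in the upper half-plane when ω < 0.

Case ω > 0 (lower half-plane, clockwise contour ⇒ F(ω) = -2πi·ΣRes):
  Res_{z = - 8 i} g(z) = \frac{3 i e^{- 8 \omega}}{8}
  F(ω) = -2πi·ΣRes = \frac{3 \pi e^{- 8 \omega}}{4}

Case ω < 0 (upper half-plane, counterclockwise contour ⇒ F(ω) = +2πi·ΣRes):
  Res_{z = 8 i} g(z) = - \frac{3 i e^{8 \omega}}{8}
  F(ω) = 2πi·ΣRes = \frac{3 \pi e^{8 \omega}}{4}

Both cases combine into a single formula in |ω|:

F(ω) = \frac{3 \pi e^{- 8 \left|{\omega}\right|}}{4}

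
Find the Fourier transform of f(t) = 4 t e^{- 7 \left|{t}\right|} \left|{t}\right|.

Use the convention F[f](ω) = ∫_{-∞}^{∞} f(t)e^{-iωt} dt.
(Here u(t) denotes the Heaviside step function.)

F(ω) = \frac{16 i \omega \left(\omega^{2} - 147\right)}{\left(\omega^{2} + 49\right)^{3}}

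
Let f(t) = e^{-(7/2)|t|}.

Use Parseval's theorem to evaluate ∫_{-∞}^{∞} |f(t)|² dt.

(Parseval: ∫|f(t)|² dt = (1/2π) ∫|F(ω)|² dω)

∫|f(t)|² dt = \frac{2}{7}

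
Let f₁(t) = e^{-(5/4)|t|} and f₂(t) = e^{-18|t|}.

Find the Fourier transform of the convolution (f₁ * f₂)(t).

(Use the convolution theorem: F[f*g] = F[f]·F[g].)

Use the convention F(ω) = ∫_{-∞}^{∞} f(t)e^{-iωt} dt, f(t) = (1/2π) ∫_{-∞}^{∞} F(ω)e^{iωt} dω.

F[f₁*f₂](ω) = \frac{1440}{\left(\omega^{2} + 324\right) \left(16 \omega^{2} + 25\right)}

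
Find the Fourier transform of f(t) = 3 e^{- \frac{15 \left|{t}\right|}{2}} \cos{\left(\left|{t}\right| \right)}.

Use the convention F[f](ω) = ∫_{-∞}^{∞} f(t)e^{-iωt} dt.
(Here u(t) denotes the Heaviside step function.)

F(ω) = \frac{180 \left(4 \omega^{2} + 229\right)}{16 \omega^{4} + 1768 \omega^{2} + 52441}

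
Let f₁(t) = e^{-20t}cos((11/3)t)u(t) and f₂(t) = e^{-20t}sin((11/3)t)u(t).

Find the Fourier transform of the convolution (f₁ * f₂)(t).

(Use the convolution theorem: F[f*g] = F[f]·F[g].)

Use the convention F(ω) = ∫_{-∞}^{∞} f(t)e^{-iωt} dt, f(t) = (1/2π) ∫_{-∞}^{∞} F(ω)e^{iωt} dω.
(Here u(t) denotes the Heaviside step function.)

F[f₁*f₂](ω) = \frac{297 \left(i \omega + 20\right)}{\left(9 \left(i \omega + 20\right)^{2} + 121\right)^{2}}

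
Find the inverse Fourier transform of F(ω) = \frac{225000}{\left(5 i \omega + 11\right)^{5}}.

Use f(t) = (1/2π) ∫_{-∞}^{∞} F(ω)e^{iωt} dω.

f(t) = 3 t^{4} e^{- \frac{11 t}{5}} u\left(t\right)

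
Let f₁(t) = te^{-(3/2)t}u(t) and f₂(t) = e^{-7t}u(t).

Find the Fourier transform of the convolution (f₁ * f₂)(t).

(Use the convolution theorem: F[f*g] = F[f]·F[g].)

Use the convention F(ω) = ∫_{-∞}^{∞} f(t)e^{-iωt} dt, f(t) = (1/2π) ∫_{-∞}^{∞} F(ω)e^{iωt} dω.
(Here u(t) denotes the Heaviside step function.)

F[f₁*f₂](ω) = \frac{4}{\left(i \omega + 7\right) \left(2 i \omega + 3\right)^{2}}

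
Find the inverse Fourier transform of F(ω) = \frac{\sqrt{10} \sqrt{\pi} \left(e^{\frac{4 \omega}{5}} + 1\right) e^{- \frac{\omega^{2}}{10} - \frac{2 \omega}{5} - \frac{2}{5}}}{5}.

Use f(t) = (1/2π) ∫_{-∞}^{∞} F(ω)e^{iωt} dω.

f(t) = 2 e^{- \frac{5 t^{2}}{2}} \cos{\left(2 t \right)}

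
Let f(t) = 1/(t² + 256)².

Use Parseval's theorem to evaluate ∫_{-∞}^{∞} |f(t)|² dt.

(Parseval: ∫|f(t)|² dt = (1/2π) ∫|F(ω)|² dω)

∫|f(t)|² dt = \frac{5 \pi}{4294967296}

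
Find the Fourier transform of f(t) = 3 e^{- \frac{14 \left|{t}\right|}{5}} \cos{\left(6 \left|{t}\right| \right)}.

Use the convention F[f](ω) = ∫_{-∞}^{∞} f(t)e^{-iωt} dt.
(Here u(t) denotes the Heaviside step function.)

F(ω) = \frac{420 \left(25 \omega^{2} + 1096\right)}{625 \omega^{4} - 35200 \omega^{2} + 1201216}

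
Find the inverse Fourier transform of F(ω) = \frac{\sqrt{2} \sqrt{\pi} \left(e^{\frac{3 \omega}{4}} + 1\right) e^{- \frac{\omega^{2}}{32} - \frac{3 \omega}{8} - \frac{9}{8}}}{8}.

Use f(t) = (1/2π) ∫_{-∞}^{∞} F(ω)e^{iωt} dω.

f(t) = e^{- 8 t^{2}} \cos{\left(6 t \right)}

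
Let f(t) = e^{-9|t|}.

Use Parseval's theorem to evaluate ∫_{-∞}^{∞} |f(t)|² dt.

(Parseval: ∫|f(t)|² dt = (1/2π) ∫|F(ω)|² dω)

∫|f(t)|² dt = \frac{1}{9}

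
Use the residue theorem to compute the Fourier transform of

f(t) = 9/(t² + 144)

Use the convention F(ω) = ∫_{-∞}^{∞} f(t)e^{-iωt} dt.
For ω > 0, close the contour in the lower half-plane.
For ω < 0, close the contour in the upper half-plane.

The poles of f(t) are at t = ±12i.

Let g(z) = f(z)e^{-iωz}; for large |z| the factor e^{-iωz} decays in the lower half-plane when ω > 0 and in the upper half-plane when ω < 0.

Case ω > 0 (lower half-plane, clockwise contour ⇒ F(ω) = -2πi·ΣRes):
  Res_{z = - 12 i} g(z) = \frac{3 i e^{- 12 \omega}}{8}
  F(ω) = -2πi·ΣRes = \frac{3 \pi e^{- 12 \omega}}{4}

Case ω < 0 (upper half-plane, counterclockwise contour ⇒ F(ω) = +2πi·ΣRes):
  Res_{z = 12 i} g(z) = - \frac{3 i e^{12 \omega}}{8}
  F(ω) = 2πi·ΣRes = \frac{3 \pi e^{12 \omega}}{4}

Both cases combine into a single formula in |ω|:

F(ω) = \frac{3 \pi e^{- 12 \left|{\omega}\right|}}{4}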